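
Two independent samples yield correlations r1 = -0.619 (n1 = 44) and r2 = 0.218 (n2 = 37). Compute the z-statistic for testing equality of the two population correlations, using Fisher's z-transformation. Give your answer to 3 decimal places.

Fisher z-transforms: z1 = atanh(-0.619) = -0.723382, z2 = atanh(0.218) = 0.221555; difference d = -0.944937
Var(d) = 1/41 + 1/34 = 0.0243902 + 0.0294118 = 0.0538020
z = d/√Var(d) = -0.944937 / √0.0538020 = -0.944937 / 0.231953 = -4.074

-4.074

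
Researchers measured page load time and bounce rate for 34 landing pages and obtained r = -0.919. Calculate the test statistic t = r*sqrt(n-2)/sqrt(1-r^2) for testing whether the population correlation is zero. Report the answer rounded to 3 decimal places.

-13.186

1 − r² = 1 − 0.844561 = 0.155439;  √(1−r²) = 0.394258
√(n−2) = √32 = 5.656854
t = r·√(n−2)/√(1−r²) = -0.919 · 5.656854 / 0.394258 = -13.186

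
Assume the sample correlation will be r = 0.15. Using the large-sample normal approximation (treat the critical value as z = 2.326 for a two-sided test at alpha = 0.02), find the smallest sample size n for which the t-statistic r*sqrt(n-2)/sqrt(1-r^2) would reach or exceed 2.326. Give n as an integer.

238

Need r·√(n−2)/√(1−r²) ≥ 2.326
√(n−2) ≥ 2.326·√(1−0.0225) / 0.15 = 2.326·0.988686 / 0.15 = 15.3312
n−2 ≥ 235.0457  ⇒  n ≥ 237.0457
Smallest integer n = 238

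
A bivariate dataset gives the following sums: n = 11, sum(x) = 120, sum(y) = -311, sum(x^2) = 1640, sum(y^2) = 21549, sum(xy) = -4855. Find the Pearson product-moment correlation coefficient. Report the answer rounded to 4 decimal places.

S_xy = nΣxy − ΣxΣy = 11·(-4855) − 120·(-311) = -53405 − (-37320) = -16085
S_xx = nΣx² − (Σx)² = 11·1640 − 120² = 18040 − 14400 = 3640
S_yy = nΣy² − (Σy)² = 11·21549 − (-311)² = 237039 − 96721 = 140318
r = S_xy / √(S_xx·S_yy) = -16085 / √(3640·140318) = -16085 / √510757520 = -16085 / 22599.9451 = -0.7117

-0.7117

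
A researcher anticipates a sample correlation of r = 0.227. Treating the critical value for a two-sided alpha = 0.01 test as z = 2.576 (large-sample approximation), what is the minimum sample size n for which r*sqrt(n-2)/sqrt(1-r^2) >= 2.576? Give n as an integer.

125

r√(n−2)/√(1−r²) ≥ 2.576  ⇔  n−2 ≥ (2.576)²·(1−r²)/r²
(1−r²)/r² = (1−0.051529)/0.051529 = 18.4065
n ≥ 2 + 6.635776·18.4065 = 2 + 122.1414 = 124.1414
⌈124.1414⌉ = 125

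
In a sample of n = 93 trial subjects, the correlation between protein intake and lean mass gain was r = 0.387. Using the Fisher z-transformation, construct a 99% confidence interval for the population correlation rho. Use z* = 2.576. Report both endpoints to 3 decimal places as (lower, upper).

Fisher z: z_r = atanh(r) = ½·ln((1+0.387)/(1−0.387)) = 0.408267
SE(z) = 1/√(n−3) = 1/√90 = 0.105409
99% ⇒ z* = 2.576; margin = 2.576·0.105409 = 0.271534
CI on z-scale: (0.136733, 0.679801)
Back-transform: tanh(0.136733) = 0.135887, tanh(0.679801) = 0.591390

(0.136, 0.591)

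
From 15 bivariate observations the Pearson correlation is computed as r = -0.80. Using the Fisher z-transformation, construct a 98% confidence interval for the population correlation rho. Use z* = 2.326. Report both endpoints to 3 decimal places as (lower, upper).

(-0.944, -0.403)

Fisher z: z_r = atanh(r) = ½·ln((1+(-0.80))/(1−(-0.80))) = -1.098612
SE(z) = 1/√(n−3) = 1/√12 = 0.288675
98% ⇒ z* = 2.326; margin = 2.326·0.288675 = 0.671458
CI on z-scale: (-1.770070, -0.427154)
Back-transform: tanh(-1.770070) = -0.943617, tanh(-0.427154) = -0.402940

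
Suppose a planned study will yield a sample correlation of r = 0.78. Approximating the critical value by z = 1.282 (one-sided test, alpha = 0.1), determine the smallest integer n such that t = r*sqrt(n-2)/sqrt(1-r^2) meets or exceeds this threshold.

r√(n−2)/√(1−r²) ≥ 1.282  ⇔  n−2 ≥ (1.282)²·(1−r²)/r²
(1−r²)/r² = (1−0.6084)/0.6084 = 0.6437
n ≥ 2 + 1.643524·0.6437 = 2 + 1.0579 = 3.0579
⌈3.0579⌉ = 4

4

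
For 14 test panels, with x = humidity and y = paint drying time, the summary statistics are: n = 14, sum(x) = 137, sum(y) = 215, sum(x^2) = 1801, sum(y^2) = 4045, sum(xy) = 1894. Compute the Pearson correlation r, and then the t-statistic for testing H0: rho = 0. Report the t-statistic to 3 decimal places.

S_xy = nΣxy − ΣxΣy = 14·1894 − 137·215 = 26516 − 29455 = -2939
S_xx = nΣx² − (Σx)² = 14·1801 − 137² = 25214 − 18769 = 6445
S_yy = nΣy² − (Σy)² = 14·4045 − 215² = 56630 − 46225 = 10405
r = S_xy / √(S_xx·S_yy) = -2939 / √(6445·10405) = -2939 / √67060225 = -2939 / 8189.0308 = -0.3589
t = r·√(n−2)/√(1−r²) = -0.3589·√12 / √(1−0.128809) = -1.243266 / 0.933376 = -1.332

-1.332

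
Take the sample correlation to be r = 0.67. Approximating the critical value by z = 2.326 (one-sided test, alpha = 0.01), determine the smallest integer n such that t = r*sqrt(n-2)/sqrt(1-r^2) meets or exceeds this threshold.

9

r√(n−2)/√(1−r²) ≥ 2.326  ⇔  n−2 ≥ (2.326)²·(1−r²)/r²
(1−r²)/r² = (1−0.4489)/0.4489 = 1.2277
n ≥ 2 + 5.410276·1.2277 = 2 + 6.6422 = 8.6422
⌈8.6422⌉ = 9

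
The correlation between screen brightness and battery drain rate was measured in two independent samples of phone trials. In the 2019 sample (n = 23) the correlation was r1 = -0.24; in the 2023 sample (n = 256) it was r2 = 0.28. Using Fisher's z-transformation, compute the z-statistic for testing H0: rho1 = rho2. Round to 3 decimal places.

z1 = atanh(-0.24) = -0.244774,  z2 = atanh(0.28) = 0.287682
SE = √(1/(n1−3) + 1/(n2−3)) = √(1/20 + 1/253) = √(0.0500000 + 0.0039526) = √0.0539526 = 0.232277
z = (z1 − z2)/SE = (-0.244774 − 0.287682) / 0.232277 = -0.532456 / 0.232277 = -2.292

-2.292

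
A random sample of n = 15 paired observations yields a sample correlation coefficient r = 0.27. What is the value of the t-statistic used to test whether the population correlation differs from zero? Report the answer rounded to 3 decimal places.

1 − r² = 1 − 0.0729 = 0.9271;  √(1−r²) = 0.962860
√(n−2) = √13 = 3.605551
t = r·√(n−2)/√(1−r²) = 0.27 · 3.605551 / 0.962860 = 1.011

1.011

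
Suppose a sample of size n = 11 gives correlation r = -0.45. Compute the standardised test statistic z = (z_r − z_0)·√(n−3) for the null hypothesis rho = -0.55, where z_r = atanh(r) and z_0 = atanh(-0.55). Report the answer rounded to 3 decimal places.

0.378

Fisher z: atanh(-0.45) = -0.484700, atanh(-0.55) = -0.618381
z = (z_r − z_0)·√(n−3) = (-0.484700 − (-0.618381))·√8 = 0.133681 · 2.828427 = 0.378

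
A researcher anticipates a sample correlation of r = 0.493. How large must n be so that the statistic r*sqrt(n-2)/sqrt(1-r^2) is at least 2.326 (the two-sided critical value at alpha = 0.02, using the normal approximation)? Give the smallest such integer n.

19

Need r·√(n−2)/√(1−r²) ≥ 2.326
√(n−2) ≥ 2.326·√(1−0.243049) / 0.493 = 2.326·0.870029 / 0.493 = 4.1048
n−2 ≥ 16.8494  ⇒  n ≥ 18.8494
Smallest integer n = 19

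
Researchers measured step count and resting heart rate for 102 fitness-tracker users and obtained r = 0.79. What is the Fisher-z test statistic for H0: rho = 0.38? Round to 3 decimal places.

6.680

z_r = atanh(0.79) = 1.071432,  z_0 = atanh(0.38) = 0.400060
SE = 1/√(n−3) = 1/√99 = 0.100504
z = (z_r − z_0)/SE = (1.071432 − 0.400060) / 0.100504 = 0.671372 / 0.100504 = 6.680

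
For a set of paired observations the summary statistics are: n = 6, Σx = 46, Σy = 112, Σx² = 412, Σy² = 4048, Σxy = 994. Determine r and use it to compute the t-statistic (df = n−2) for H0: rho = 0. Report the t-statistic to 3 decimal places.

Numerator: nΣxy − (Σx)(Σy) = 6·994 − (46)(112) = 812
Denominator: √[(nΣx²−(Σx)²)(nΣy²−(Σy)²)]
  nΣx²−(Σx)² = 6·412 − 2116 = 356;  nΣy²−(Σy)² = 6·4048 − 12544 = 11744
  √(356·11744) = √4180864 = 2044.7161
r = 812 / 2044.7161 = 0.3971
t = r·√(n−2)/√(1−r²) = 0.3971·√4 / √(1−0.157688) = 0.794200 / 0.917776 = 0.865

0.865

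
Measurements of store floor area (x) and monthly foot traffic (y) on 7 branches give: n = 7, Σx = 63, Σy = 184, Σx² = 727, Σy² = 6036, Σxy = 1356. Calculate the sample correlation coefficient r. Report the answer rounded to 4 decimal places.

-0.6848

Numerator: nΣxy − (Σx)(Σy) = 7·1356 − (63)(184) = -2100
Denominator: √[(nΣx²−(Σx)²)(nΣy²−(Σy)²)]
  nΣx²−(Σx)² = 7·727 − 3969 = 1120;  nΣy²−(Σy)² = 7·6036 − 33856 = 8396
  √(1120·8396) = √9403520 = 3066.5159
r = -2100 / 3066.5159 = -0.6848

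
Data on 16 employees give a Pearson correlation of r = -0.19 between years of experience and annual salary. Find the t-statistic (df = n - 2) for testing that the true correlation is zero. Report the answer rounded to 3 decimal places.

1 − r² = 1 − 0.0361 = 0.9639;  √(1−r²) = 0.981784
√(n−2) = √14 = 3.741657
t = r·√(n−2)/√(1−r²) = -0.19 · 3.741657 / 0.981784 = -0.724

-0.724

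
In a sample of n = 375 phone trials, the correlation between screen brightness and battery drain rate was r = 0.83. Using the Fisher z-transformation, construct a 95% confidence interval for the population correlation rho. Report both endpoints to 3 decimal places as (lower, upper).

(0.796, 0.859)

Fisher z: z_r = atanh(r) = ½·ln((1+0.83)/(1−0.83)) = 1.188136
SE(z) = 1/√(n−3) = 1/√372 = 0.051848
95% ⇒ z* = 1.960; margin = 1.960·0.051848 = 0.101622
CI on z-scale: (1.086514, 1.289758)
Back-transform: tanh(1.086514) = 0.795602, tanh(1.289758) = 0.859063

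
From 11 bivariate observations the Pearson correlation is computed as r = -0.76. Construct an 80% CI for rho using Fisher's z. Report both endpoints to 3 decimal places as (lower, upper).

Fisher z: z_r = atanh(r) = ½·ln((1+(-0.76))/(1−(-0.76))) = -0.996215
SE(z) = 1/√(n−3) = 1/√8 = 0.353553
80% ⇒ z* = 1.282; margin = 1.282·0.353553 = 0.453255
CI on z-scale: (-1.449470, -0.542960)
Back-transform: tanh(-1.449470) = -0.895588, tanh(-0.542960) = -0.495225

(-0.896, -0.495)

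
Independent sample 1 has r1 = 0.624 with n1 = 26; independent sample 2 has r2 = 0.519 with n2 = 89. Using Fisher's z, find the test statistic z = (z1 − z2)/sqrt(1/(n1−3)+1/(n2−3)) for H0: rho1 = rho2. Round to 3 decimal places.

Fisher z-transforms: z1 = atanh(0.624) = 0.731529, z2 = atanh(0.519) = 0.574970; difference d = 0.156559
Var(d) = 1/23 + 1/86 = 0.0434783 + 0.0116279 = 0.0551062
z = d/√Var(d) = 0.156559 / √0.0551062 = 0.156559 / 0.234747 = 0.667

0.667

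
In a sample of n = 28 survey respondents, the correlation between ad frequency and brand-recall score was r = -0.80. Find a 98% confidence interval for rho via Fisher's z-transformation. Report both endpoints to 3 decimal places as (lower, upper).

Fisher z: z_r = atanh(r) = ½·ln((1+(-0.80))/(1−(-0.80))) = -1.098612
SE(z) = 1/√(n−3) = 1/√25 = 0.200000
98% ⇒ z* = 2.326; margin = 2.326·0.200000 = 0.465200
CI on z-scale: (-1.563812, -0.633412)
Back-transform: tanh(-1.563812) = -0.916036, tanh(-0.633412) = -0.560397

(-0.916, -0.560)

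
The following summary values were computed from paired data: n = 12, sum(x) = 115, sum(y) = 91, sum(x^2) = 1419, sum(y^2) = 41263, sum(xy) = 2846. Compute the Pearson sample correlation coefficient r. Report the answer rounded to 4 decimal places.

Numerator: nΣxy − (Σx)(Σy) = 12·2846 − (115)(91) = 23687
Denominator: √[(nΣx²−(Σx)²)(nΣy²−(Σy)²)]
  nΣx²−(Σx)² = 12·1419 − 13225 = 3803;  nΣy²−(Σy)² = 12·41263 − 8281 = 486875
  √(3803·486875) = √1851585625 = 43030.0549
r = 23687 / 43030.0549 = 0.5505

0.5505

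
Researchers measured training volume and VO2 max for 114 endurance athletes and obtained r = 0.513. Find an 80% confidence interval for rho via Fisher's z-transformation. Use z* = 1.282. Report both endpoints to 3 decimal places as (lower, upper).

z_r = atanh(0.513) = 0.566793;  SE = 1/√(n−3) = 1/√111 = 0.094916
z-limits: 0.566793 ± 1.282·0.094916 = 0.566793 ± 0.121682 = [0.445111, 0.688475]
ρ-limits: (tanh 0.445111, tanh 0.688475) = (0.418, 0.597)

(0.418, 0.597)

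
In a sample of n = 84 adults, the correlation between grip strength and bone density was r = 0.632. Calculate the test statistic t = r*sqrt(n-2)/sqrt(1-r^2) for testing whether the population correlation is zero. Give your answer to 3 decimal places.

7.385

t = r·√(n−2) / √(1−r²) with r = 0.632, n = 84
  = 0.632·√82 / √(1 − 0.399424)
  = 0.632·9.055385 / 0.774968
  = 5.723003 / 0.774968 = 7.385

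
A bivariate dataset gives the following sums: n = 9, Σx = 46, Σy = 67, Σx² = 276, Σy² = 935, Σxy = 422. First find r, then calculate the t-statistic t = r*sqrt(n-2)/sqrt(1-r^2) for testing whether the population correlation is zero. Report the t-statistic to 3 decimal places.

S_xy = nΣxy − ΣxΣy = 9·422 − 46·67 = 3798 − 3082 = 716
S_xx = nΣx² − (Σx)² = 9·276 − 46² = 2484 − 2116 = 368
S_yy = nΣy² − (Σy)² = 9·935 − 67² = 8415 − 4489 = 3926
r = S_xy / √(S_xx·S_yy) = 716 / √(368·3926) = 716 / √1444768 = 716 / 1201.9850 = 0.5957
t = r·√(n−2)/√(1−r²) = 0.5957·√7 / √(1−0.354858) = 1.576074 / 0.803207 = 1.962

1.962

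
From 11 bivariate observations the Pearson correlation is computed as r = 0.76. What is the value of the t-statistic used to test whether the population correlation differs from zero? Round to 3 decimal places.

t = r·√(n−2) / √(1−r²) with r = 0.76, n = 11
  = 0.76·√9 / √(1 − 0.5776)
  = 0.76·3.000000 / 0.649923
  = 2.280000 / 0.649923 = 3.508

3.508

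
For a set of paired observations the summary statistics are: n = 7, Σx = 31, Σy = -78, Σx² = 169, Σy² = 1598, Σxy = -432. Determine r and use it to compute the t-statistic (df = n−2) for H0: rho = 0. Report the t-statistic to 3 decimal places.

S_xy = nΣxy − ΣxΣy = 7·(-432) − 31·(-78) = -3024 − (-2418) = -606
S_xx = nΣx² − (Σx)² = 7·169 − 31² = 1183 − 961 = 222
S_yy = nΣy² − (Σy)² = 7·1598 − (-78)² = 11186 − 6084 = 5102
r = S_xy / √(S_xx·S_yy) = -606 / √(222·5102) = -606 / √1132644 = -606 / 1064.2575 = -0.5694
t = r·√(n−2)/√(1−r²) = -0.5694·√5 / √(1−0.324216) = -1.273217 / 0.822061 = -1.549

-1.549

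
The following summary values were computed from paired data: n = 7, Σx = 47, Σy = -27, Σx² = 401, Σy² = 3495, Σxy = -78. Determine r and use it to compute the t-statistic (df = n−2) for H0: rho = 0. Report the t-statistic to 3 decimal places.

Numerator: nΣxy − (Σx)(Σy) = 7·(-78) − (47)(-27) = 723
Denominator: √[(nΣx²−(Σx)²)(nΣy²−(Σy)²)]
  nΣx²−(Σx)² = 7·401 − 2209 = 598;  nΣy²−(Σy)² = 7·3495 − 729 = 23736
  √(598·23736) = √14194128 = 3767.5095
r = 723 / 3767.5095 = 0.1919
t = r·√(n−2)/√(1−r²) = 0.1919·√5 / √(1−0.036826) = 0.429101 / 0.981414 = 0.437

0.437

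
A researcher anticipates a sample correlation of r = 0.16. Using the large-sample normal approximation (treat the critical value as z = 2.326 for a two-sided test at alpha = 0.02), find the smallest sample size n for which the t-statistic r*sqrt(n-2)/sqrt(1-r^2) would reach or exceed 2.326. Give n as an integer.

208

Need r·√(n−2)/√(1−r²) ≥ 2.326
√(n−2) ≥ 2.326·√(1−0.0256) / 0.16 = 2.326·0.987117 / 0.16 = 14.3502
n−2 ≥ 205.9282  ⇒  n ≥ 207.9282
Smallest integer n = 208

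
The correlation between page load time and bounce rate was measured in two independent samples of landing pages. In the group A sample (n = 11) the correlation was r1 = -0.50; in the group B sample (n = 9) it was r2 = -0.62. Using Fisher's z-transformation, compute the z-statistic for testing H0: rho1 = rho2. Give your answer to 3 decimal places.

0.325

Fisher z-transforms: z1 = atanh(-0.50) = -0.549306, z2 = atanh(-0.62) = -0.725005; difference d = 0.175699
Var(d) = 1/8 + 1/6 = 0.1250000 + 0.1666667 = 0.2916667
z = d/√Var(d) = 0.175699 / √0.2916667 = 0.175699 / 0.540062 = 0.325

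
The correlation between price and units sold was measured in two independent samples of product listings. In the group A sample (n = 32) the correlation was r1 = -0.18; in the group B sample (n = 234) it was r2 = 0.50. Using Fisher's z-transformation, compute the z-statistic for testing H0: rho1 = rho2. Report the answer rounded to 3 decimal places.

z1 = atanh(-0.18) = -0.181983,  z2 = atanh(0.50) = 0.549306
SE = √(1/(n1−3) + 1/(n2−3)) = √(1/29 + 1/231) = √(0.0344828 + 0.0043290) = √0.0388118 = 0.197007
z = (z1 − z2)/SE = (-0.181983 − 0.549306) / 0.197007 = -0.731289 / 0.197007 = -3.712

-3.712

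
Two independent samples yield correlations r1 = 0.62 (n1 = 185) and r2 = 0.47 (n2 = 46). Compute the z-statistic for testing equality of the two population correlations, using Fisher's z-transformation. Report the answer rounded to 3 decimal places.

1.268

z1 = atanh(0.62) = 0.725005,  z2 = atanh(0.47) = 0.510070
SE = √(1/(n1−3) + 1/(n2−3)) = √(1/182 + 1/43) = √(0.0054945 + 0.0232558) = √0.0287503 = 0.169559
z = (z1 − z2)/SE = (0.725005 − 0.510070) / 0.169559 = 0.214935 / 0.169559 = 1.268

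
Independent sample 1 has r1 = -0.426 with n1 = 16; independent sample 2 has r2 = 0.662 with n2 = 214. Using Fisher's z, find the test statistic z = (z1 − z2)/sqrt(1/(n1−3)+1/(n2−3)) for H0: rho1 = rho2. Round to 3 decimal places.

z1 = atanh(-0.426) = -0.455000,  z2 = atanh(0.662) = 0.796366
SE = √(1/(n1−3) + 1/(n2−3)) = √(1/13 + 1/211) = √(0.0769231 + 0.0047393) = √0.0816624 = 0.285766
z = (z1 − z2)/SE = (-0.455000 − 0.796366) / 0.285766 = -1.251366 / 0.285766 = -4.379

-4.379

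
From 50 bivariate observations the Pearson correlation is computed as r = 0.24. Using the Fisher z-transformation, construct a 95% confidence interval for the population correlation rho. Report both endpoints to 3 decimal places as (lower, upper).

(-0.041, 0.486)

Fisher z: z_r = atanh(r) = ½·ln((1+0.24)/(1−0.24)) = 0.244774
SE(z) = 1/√(n−3) = 1/√47 = 0.145865
95% ⇒ z* = 1.960; margin = 1.960·0.145865 = 0.285895
CI on z-scale: (-0.041121, 0.530669)
Back-transform: tanh(-0.041121) = -0.041098, tanh(0.530669) = 0.485892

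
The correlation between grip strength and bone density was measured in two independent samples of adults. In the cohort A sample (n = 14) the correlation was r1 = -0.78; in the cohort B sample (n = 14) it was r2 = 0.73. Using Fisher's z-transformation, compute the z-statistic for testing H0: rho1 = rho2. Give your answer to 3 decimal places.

-4.630

Fisher z-transforms: z1 = atanh(-0.78) = -1.045371, z2 = atanh(0.73) = 0.928727; difference d = -1.974098
Var(d) = 1/11 + 1/11 = 0.0909091 + 0.0909091 = 0.1818182
z = d/√Var(d) = -1.974098 / √0.1818182 = -1.974098 / 0.426401 = -4.630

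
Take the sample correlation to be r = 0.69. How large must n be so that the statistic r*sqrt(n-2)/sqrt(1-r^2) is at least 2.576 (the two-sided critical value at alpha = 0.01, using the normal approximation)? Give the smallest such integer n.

10

Need r·√(n−2)/√(1−r²) ≥ 2.576
√(n−2) ≥ 2.576·√(1−0.4761) / 0.69 = 2.576·0.723809 / 0.69 = 2.7022
n−2 ≥ 7.3019  ⇒  n ≥ 9.3019
Smallest integer n = 10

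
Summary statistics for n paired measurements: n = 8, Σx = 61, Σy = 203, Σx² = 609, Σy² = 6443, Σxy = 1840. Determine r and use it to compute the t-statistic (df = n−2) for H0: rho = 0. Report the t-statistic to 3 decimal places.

Numerator: nΣxy − (Σx)(Σy) = 8·1840 − (61)(203) = 2337
Denominator: √[(nΣx²−(Σx)²)(nΣy²−(Σy)²)]
  nΣx²−(Σx)² = 8·609 − 3721 = 1151;  nΣy²−(Σy)² = 8·6443 − 41209 = 10335
  √(1151·10335) = √11895585 = 3448.9977
r = 2337 / 3448.9977 = 0.6776
t = r·√(n−2)/√(1−r²) = 0.6776·√6 / √(1−0.459142) = 1.659774 / 0.735430 = 2.257

2.257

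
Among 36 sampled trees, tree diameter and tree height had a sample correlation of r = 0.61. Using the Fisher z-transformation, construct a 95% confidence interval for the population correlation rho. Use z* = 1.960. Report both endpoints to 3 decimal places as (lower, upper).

Fisher z: z_r = atanh(r) = ½·ln((1+0.61)/(1−0.61)) = 0.708921
SE(z) = 1/√(n−3) = 1/√33 = 0.174078
95% ⇒ z* = 1.960; margin = 1.960·0.174078 = 0.341193
CI on z-scale: (0.367728, 1.050114)
Back-transform: tanh(0.367728) = 0.352003, tanh(1.050114) = 0.781851

(0.352, 0.782)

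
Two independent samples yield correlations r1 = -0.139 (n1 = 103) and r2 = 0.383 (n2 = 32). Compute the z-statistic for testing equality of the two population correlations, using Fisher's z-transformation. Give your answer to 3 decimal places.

-2.577

Fisher z-transforms: z1 = atanh(-0.139) = -0.139906, z2 = atanh(0.383) = 0.403571; difference d = -0.543477
Var(d) = 1/100 + 1/29 = 0.0100000 + 0.0344828 = 0.0444828
z = d/√Var(d) = -0.543477 / √0.0444828 = -0.543477 / 0.210909 = -2.577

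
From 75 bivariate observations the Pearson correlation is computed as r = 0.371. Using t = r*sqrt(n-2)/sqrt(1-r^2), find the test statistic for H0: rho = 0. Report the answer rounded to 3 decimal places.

1 − r² = 1 − 0.137641 = 0.862359;  √(1−r²) = 0.928633
√(n−2) = √73 = 8.544004
t = r·√(n−2)/√(1−r²) = 0.371 · 8.544004 / 0.928633 = 3.413

3.413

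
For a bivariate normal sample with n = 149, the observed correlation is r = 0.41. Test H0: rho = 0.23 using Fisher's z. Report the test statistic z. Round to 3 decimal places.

2.434

z_r = atanh(0.41) = 0.435611,  z_0 = atanh(0.23) = 0.234189
SE = 1/√(n−3) = 1/√146 = 0.082761
z = (z_r − z_0)/SE = (0.435611 − 0.234189) / 0.082761 = 0.201422 / 0.082761 = 2.434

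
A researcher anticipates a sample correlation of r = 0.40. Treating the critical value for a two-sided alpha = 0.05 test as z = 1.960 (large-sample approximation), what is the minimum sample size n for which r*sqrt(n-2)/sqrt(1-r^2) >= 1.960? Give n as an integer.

Need r·√(n−2)/√(1−r²) ≥ 1.960
√(n−2) ≥ 1.960·√(1−0.1600) / 0.40 = 1.960·0.916515 / 0.40 = 4.4909
n−2 ≥ 20.1682  ⇒  n ≥ 22.1682
Smallest integer n = 23

23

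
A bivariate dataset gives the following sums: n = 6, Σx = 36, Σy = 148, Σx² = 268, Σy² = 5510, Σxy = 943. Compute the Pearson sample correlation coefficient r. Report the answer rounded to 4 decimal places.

0.1769

S_xy = nΣxy − ΣxΣy = 6·943 − 36·148 = 5658 − 5328 = 330
S_xx = nΣx² − (Σx)² = 6·268 − 36² = 1608 − 1296 = 312
S_yy = nΣy² − (Σy)² = 6·5510 − 148² = 33060 − 21904 = 11156
r = S_xy / √(S_xx·S_yy) = 330 / √(312·11156) = 330 / √3480672 = 330 / 1865.6559 = 0.1769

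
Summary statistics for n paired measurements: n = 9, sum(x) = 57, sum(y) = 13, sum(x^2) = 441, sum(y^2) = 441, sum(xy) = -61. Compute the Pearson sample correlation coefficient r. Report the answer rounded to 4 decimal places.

Numerator: nΣxy − (Σx)(Σy) = 9·(-61) − (57)(13) = -1290
Denominator: √[(nΣx²−(Σx)²)(nΣy²−(Σy)²)]
  nΣx²−(Σx)² = 9·441 − 3249 = 720;  nΣy²−(Σy)² = 9·441 − 169 = 3800
  √(720·3800) = √2736000 = 1654.0859
r = -1290 / 1654.0859 = -0.7799

-0.7799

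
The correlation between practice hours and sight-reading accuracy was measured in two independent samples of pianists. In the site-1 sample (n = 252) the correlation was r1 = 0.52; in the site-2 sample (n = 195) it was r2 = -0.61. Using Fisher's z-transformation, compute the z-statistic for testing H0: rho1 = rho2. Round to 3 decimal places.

13.382

z1 = atanh(0.52) = 0.576340,  z2 = atanh(-0.61) = -0.708921
SE = √(1/(n1−3) + 1/(n2−3)) = √(1/249 + 1/192) = √(0.0040161 + 0.0052083) = √0.0092244 = 0.096044
z = (z1 − z2)/SE = (0.576340 − (-0.708921)) / 0.096044 = 1.285261 / 0.096044 = 13.382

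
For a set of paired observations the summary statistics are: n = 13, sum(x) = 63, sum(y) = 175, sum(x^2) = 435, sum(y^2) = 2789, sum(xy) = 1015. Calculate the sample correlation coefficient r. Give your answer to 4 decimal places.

S_xy = nΣxy − ΣxΣy = 13·1015 − 63·175 = 13195 − 11025 = 2170
S_xx = nΣx² − (Σx)² = 13·435 − 63² = 5655 − 3969 = 1686
S_yy = nΣy² − (Σy)² = 13·2789 − 175² = 36257 − 30625 = 5632
r = S_xy / √(S_xx·S_yy) = 2170 / √(1686·5632) = 2170 / √9495552 = 2170 / 3081.4854 = 0.7042

0.7042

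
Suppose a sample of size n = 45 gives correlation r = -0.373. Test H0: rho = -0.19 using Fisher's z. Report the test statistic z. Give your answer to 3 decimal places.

-1.293

z_r = atanh(-0.373) = -0.391903,  z_0 = atanh(-0.19) = -0.192337
SE = 1/√(n−3) = 1/√42 = 0.154303
z = (z_r − z_0)/SE = (-0.391903 − (-0.192337)) / 0.154303 = -0.199566 / 0.154303 = -1.293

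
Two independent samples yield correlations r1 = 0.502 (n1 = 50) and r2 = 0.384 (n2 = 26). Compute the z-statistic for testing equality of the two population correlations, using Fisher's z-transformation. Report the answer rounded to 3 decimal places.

z1 = atanh(0.502) = 0.551976,  z2 = atanh(0.384) = 0.404743
SE = √(1/(n1−3) + 1/(n2−3)) = √(1/47 + 1/23) = √(0.0212766 + 0.0434783) = √0.0647549 = 0.254470
z = (z1 − z2)/SE = (0.551976 − 0.404743) / 0.254470 = 0.147233 / 0.254470 = 0.579

0.579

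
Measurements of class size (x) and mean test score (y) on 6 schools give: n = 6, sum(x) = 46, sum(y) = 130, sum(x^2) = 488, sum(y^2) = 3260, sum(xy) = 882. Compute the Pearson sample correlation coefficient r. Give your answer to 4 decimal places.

-0.4681

S_xy = nΣxy − ΣxΣy = 6·882 − 46·130 = 5292 − 5980 = -688
S_xx = nΣx² − (Σx)² = 6·488 − 46² = 2928 − 2116 = 812
S_yy = nΣy² − (Σy)² = 6·3260 − 130² = 19560 − 16900 = 2660
r = S_xy / √(S_xx·S_yy) = -688 / √(812·2660) = -688 / √2159920 = -688 / 1469.6666 = -0.4681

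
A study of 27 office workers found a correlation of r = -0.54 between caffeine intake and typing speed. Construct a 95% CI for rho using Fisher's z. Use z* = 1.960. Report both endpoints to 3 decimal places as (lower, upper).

(-0.763, -0.201)

Fisher z: z_r = atanh(r) = ½·ln((1+(-0.54))/(1−(-0.54))) = -0.604156
SE(z) = 1/√(n−3) = 1/√24 = 0.204124
95% ⇒ z* = 1.960; margin = 1.960·0.204124 = 0.400083
CI on z-scale: (-1.004239, -0.204073)
Back-transform: tanh(-1.004239) = -0.763369, tanh(-0.204073) = -0.201286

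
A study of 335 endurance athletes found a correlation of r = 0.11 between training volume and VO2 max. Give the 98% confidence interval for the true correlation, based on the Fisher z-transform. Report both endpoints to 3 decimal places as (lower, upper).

Fisher z: z_r = atanh(r) = ½·ln((1+0.11)/(1−0.11)) = 0.110447
SE(z) = 1/√(n−3) = 1/√332 = 0.054882
98% ⇒ z* = 2.326; margin = 2.326·0.054882 = 0.127656
CI on z-scale: (-0.017209, 0.238103)
Back-transform: tanh(-0.017209) = -0.017207, tanh(0.238103) = 0.233703

(-0.017, 0.234)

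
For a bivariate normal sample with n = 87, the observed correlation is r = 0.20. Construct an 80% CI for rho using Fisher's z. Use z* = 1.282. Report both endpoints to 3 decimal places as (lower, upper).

Fisher z: z_r = atanh(r) = ½·ln((1+0.20)/(1−0.20)) = 0.202733
SE(z) = 1/√(n−3) = 1/√84 = 0.109109
80% ⇒ z* = 1.282; margin = 1.282·0.109109 = 0.139878
CI on z-scale: (0.062855, 0.342611)
Back-transform: tanh(0.062855) = 0.062772, tanh(0.342611) = 0.329806

(0.063, 0.330)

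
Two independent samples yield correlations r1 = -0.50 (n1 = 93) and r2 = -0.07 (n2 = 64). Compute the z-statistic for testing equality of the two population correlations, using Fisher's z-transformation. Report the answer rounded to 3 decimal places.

-2.889

z1 = atanh(-0.50) = -0.549306,  z2 = atanh(-0.07) = -0.070115
SE = √(1/(n1−3) + 1/(n2−3)) = √(1/90 + 1/61) = √(0.0111111 + 0.0163934) = √0.0275045 = 0.165845
z = (z1 − z2)/SE = (-0.549306 − (-0.070115)) / 0.165845 = -0.479191 / 0.165845 = -2.889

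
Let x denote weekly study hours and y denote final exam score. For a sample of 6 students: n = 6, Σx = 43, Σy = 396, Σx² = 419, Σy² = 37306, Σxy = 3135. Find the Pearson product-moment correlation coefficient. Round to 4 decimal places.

S_xy = nΣxy − ΣxΣy = 6·3135 − 43·396 = 18810 − 17028 = 1782
S_xx = nΣx² − (Σx)² = 6·419 − 43² = 2514 − 1849 = 665
S_yy = nΣy² − (Σy)² = 6·37306 − 396² = 223836 − 156816 = 67020
r = S_xy / √(S_xx·S_yy) = 1782 / √(665·67020) = 1782 / √44568300 = 1782 / 6675.9494 = 0.2669

0.2669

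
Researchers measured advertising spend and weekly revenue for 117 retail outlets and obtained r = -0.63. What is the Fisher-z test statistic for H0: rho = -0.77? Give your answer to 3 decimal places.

z_r = atanh(-0.63) = -0.741416,  z_0 = atanh(-0.77) = -1.020328
SE = 1/√(n−3) = 1/√114 = 0.093659
z = (z_r − z_0)/SE = (-0.741416 − (-1.020328)) / 0.093659 = 0.278912 / 0.093659 = 2.978

2.978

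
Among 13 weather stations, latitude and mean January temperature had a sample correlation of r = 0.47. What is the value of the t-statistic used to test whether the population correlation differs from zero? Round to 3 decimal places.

1.766

t = r·√(n−2) / √(1−r²) with r = 0.47, n = 13
  = 0.47·√11 / √(1 − 0.2209)
  = 0.47·3.316625 / 0.882666
  = 1.558814 / 0.882666 = 1.766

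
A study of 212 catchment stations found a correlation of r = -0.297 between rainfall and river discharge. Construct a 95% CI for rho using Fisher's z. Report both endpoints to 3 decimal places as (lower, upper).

(-0.415, -0.169)

z_r = atanh(-0.297) = -0.306226;  SE = 1/√(n−3) = 1/√209 = 0.069171
z-limits: -0.306226 ± 1.960·0.069171 = -0.306226 ± 0.135575 = [-0.441801, -0.170651]
ρ-limits: (tanh -0.441801, tanh -0.170651) = (-0.415, -0.169)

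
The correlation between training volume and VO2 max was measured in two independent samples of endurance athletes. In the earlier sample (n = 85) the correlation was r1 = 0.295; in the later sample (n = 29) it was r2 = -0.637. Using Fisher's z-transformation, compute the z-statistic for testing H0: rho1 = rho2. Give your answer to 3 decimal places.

4.697

z1 = atanh(0.295) = 0.304034,  z2 = atanh(-0.637) = -0.753109
SE = √(1/(n1−3) + 1/(n2−3)) = √(1/82 + 1/26) = √(0.0121951 + 0.0384615) = √0.0506566 = 0.225070
z = (z1 − z2)/SE = (0.304034 − (-0.753109)) / 0.225070 = 1.057143 / 0.225070 = 4.697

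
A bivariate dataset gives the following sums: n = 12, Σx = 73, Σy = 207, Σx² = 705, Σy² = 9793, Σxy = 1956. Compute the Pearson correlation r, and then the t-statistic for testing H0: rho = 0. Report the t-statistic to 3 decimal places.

Numerator: nΣxy − (Σx)(Σy) = 12·1956 − (73)(207) = 8361
Denominator: √[(nΣx²−(Σx)²)(nΣy²−(Σy)²)]
  nΣx²−(Σx)² = 12·705 − 5329 = 3131;  nΣy²−(Σy)² = 12·9793 − 42849 = 74667
  √(3131·74667) = √233782377 = 15289.9437
r = 8361 / 15289.9437 = 0.5468
t = r·√(n−2)/√(1−r²) = 0.5468·√10 / √(1−0.298990) = 1.729133 / 0.837263 = 2.065

2.065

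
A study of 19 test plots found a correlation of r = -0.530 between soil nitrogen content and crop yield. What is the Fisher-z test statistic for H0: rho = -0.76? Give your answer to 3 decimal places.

1.624

Fisher z: atanh(-0.530) = -0.590145, atanh(-0.76) = -0.996215
z = (z_r − z_0)·√(n−3) = (-0.590145 − (-0.996215))·√16 = 0.406070 · 4.000000 = 1.624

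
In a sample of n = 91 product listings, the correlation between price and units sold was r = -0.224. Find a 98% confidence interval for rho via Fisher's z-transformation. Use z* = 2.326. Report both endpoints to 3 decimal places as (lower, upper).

(-0.443, 0.020)

z_r = atanh(-0.224) = -0.227863;  SE = 1/√(n−3) = 1/√88 = 0.106600
z-limits: -0.227863 ± 2.326·0.106600 = -0.227863 ± 0.247952 = [-0.475815, 0.020089]
ρ-limits: (tanh -0.475815, tanh 0.020089) = (-0.443, 0.020)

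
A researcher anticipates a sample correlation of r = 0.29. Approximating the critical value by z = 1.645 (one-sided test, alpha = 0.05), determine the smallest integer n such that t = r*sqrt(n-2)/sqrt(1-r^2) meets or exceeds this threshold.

Need r·√(n−2)/√(1−r²) ≥ 1.645
√(n−2) ≥ 1.645·√(1−0.0841) / 0.29 = 1.645·0.957027 / 0.29 = 5.4287
n−2 ≥ 29.4708  ⇒  n ≥ 31.4708
Smallest integer n = 32

32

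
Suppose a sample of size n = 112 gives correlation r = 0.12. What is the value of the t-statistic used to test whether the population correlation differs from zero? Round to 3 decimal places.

1 − r² = 1 − 0.0144 = 0.9856;  √(1−r²) = 0.992774
√(n−2) = √110 = 10.488088
t = r·√(n−2)/√(1−r²) = 0.12 · 10.488088 / 0.992774 = 1.268

1.268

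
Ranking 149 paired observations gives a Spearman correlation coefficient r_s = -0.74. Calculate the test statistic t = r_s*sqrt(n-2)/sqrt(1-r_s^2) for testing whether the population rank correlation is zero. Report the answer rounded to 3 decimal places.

t = r_s·√(n−2) / √(1−r_s²) with r_s = -0.74, n = 149
  = -0.74·√147 / √(1 − 0.5476)
  = -0.74·12.124356 / 0.672607
  = -8.972023 / 0.672607 = -13.339

-13.339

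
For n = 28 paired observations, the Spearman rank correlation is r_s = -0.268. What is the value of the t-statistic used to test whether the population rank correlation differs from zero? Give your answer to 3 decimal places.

1 − r_s² = 1 − 0.071824 = 0.928176;  √(1−r_s²) = 0.963419
√(n−2) = √26 = 5.099020
t = r_s·√(n−2)/√(1−r_s²) = -0.268 · 5.099020 / 0.963419 = -1.418

-1.418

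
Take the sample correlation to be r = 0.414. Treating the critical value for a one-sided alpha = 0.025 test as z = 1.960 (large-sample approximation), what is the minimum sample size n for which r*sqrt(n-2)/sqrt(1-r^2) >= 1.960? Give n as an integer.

r√(n−2)/√(1−r²) ≥ 1.960  ⇔  n−2 ≥ (1.960)²·(1−r²)/r²
(1−r²)/r² = (1−0.171396)/0.171396 = 4.8344
n ≥ 2 + 3.8416·4.8344 = 2 + 18.5718 = 20.5718
⌈20.5718⌉ = 21

21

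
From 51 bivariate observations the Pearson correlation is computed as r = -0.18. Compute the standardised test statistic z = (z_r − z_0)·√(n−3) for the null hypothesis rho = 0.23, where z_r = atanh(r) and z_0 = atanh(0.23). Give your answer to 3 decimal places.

-2.883

z_r = atanh(-0.18) = -0.181983,  z_0 = atanh(0.23) = 0.234189
SE = 1/√(n−3) = 1/√48 = 0.144338
z = (z_r − z_0)/SE = (-0.181983 − 0.234189) / 0.144338 = -0.416172 / 0.144338 = -2.883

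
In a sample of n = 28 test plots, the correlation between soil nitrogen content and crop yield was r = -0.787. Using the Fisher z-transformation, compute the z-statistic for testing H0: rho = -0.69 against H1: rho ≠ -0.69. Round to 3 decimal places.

-1.078

Fisher z: atanh(-0.787) = -1.063501, atanh(-0.69) = -0.847956
z = (z_r − z_0)·√(n−3) = (-1.063501 − (-0.847956))·√25 = -0.215545 · 5.000000 = -1.078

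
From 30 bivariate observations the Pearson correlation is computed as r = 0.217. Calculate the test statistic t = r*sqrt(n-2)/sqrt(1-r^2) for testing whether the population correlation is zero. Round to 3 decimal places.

t = r·√(n−2) / √(1−r²) with r = 0.217, n = 30
  = 0.217·√28 / √(1 − 0.047089)
  = 0.217·5.291503 / 0.976172
  = 1.148256 / 0.976172 = 1.176

1.176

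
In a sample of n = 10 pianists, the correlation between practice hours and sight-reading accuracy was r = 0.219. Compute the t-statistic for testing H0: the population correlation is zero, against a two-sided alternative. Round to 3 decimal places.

0.635

1 − r² = 1 − 0.047961 = 0.952039;  √(1−r²) = 0.975725
√(n−2) = √8 = 2.828427
t = r·√(n−2)/√(1−r²) = 0.219 · 2.828427 / 0.975725 = 0.635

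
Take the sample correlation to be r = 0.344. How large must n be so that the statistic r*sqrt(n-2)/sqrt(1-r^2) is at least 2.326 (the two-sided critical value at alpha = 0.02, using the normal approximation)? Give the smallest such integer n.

43

r√(n−2)/√(1−r²) ≥ 2.326  ⇔  n−2 ≥ (2.326)²·(1−r²)/r²
(1−r²)/r² = (1−0.118336)/0.118336 = 7.4505
n ≥ 2 + 5.410276·7.4505 = 2 + 40.3093 = 42.3093
⌈42.3093⌉ = 43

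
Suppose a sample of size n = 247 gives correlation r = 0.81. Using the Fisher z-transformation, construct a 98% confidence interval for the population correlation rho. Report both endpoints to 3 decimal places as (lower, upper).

(0.752, 0.855)

Fisher z: z_r = atanh(r) = ½·ln((1+0.81)/(1−0.81)) = 1.127029
SE(z) = 1/√(n−3) = 1/√244 = 0.064018
98% ⇒ z* = 2.326; margin = 2.326·0.064018 = 0.148906
CI on z-scale: (0.978123, 1.275935)
Back-transform: tanh(0.978123) = 0.752252, tanh(1.275935) = 0.855398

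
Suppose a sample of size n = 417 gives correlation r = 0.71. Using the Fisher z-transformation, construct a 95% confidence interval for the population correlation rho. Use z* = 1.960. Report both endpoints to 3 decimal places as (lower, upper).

z_r = atanh(0.71) = 0.887184;  SE = 1/√(n−3) = 1/√414 = 0.049147
z-limits: 0.887184 ± 1.960·0.049147 = 0.887184 ± 0.096328 = [0.790856, 0.983512]
ρ-limits: (tanh 0.790856, tanh 0.983512) = (0.659, 0.755)

(0.659, 0.755)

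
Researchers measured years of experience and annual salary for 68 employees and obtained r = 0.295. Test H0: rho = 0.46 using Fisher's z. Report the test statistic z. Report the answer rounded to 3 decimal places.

-1.558

Fisher z: atanh(0.295) = 0.304034, atanh(0.46) = 0.497311
z = (z_r − z_0)·√(n−3) = (0.304034 − 0.497311)·√65 = -0.193277 · 8.062258 = -1.558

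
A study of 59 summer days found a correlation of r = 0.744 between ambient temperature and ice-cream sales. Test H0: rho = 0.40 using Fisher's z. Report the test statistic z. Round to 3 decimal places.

Fisher z: atanh(0.744) = 0.959380, atanh(0.40) = 0.423649
z = (z_r − z_0)·√(n−3) = (0.959380 − 0.423649)·√56 = 0.535731 · 7.483315 = 4.009

4.009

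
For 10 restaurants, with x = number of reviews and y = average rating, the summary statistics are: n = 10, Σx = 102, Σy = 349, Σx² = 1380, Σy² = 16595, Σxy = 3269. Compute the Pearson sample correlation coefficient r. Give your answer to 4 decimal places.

Numerator: nΣxy − (Σx)(Σy) = 10·3269 − (102)(349) = -2908
Denominator: √[(nΣx²−(Σx)²)(nΣy²−(Σy)²)]
  nΣx²−(Σx)² = 10·1380 − 10404 = 3396;  nΣy²−(Σy)² = 10·16595 − 121801 = 44149
  √(3396·44149) = √149930004 = 12244.5908
r = -2908 / 12244.5908 = -0.2375

-0.2375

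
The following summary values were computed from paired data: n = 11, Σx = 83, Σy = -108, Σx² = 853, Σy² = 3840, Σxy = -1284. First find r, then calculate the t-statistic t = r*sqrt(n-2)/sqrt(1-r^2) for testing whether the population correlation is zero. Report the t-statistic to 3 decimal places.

S_xy = nΣxy − ΣxΣy = 11·(-1284) − 83·(-108) = -14124 − (-8964) = -5160
S_xx = nΣx² − (Σx)² = 11·853 − 83² = 9383 − 6889 = 2494
S_yy = nΣy² − (Σy)² = 11·3840 − (-108)² = 42240 − 11664 = 30576
r = S_xy / √(S_xx·S_yy) = -5160 / √(2494·30576) = -5160 / √76256544 = -5160 / 8732.4993 = -0.5909
t = r·√(n−2)/√(1−r²) = -0.5909·√9 / √(1−0.349163) = -1.772700 / 0.806745 = -2.197

-2.197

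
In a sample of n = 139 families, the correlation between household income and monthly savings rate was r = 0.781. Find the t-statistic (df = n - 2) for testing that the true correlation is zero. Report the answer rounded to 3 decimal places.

1 − r² = 1 − 0.609961 = 0.390039;  √(1−r²) = 0.624531
√(n−2) = √137 = 11.704700
t = r·√(n−2)/√(1−r²) = 0.781 · 11.704700 / 0.624531 = 14.637

14.637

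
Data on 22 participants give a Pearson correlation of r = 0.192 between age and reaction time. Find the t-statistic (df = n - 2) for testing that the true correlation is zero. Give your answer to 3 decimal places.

0.875

t = r·√(n−2) / √(1−r²) with r = 0.192, n = 22
  = 0.192·√20 / √(1 − 0.036864)
  = 0.192·4.472136 / 0.981395
  = 0.858650 / 0.981395 = 0.875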